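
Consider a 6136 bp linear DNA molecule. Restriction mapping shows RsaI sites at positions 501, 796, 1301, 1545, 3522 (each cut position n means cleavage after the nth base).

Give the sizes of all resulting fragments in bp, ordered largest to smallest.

Linear molecule, 5 cuts → 6 fragments:
  501 − 0 = 501 bp
  796 − 501 = 295 bp
  1301 − 796 = 505 bp
  1545 − 1301 = 244 bp
  3522 − 1545 = 1977 bp
  6136 − 3522 = 2614 bp
Sorted largest to smallest: 2614, 1977, 505, 501, 295, 244 bp.

2614, 1977, 505, 501, 295, 244 bp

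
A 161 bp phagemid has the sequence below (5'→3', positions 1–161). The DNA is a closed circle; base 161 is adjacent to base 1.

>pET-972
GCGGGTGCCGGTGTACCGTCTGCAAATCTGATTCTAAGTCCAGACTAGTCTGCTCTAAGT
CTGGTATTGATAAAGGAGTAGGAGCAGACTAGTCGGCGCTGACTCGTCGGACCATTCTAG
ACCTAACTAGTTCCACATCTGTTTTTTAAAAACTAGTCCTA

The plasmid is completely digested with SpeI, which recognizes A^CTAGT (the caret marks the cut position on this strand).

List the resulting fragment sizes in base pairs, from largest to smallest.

53, 44, 38, 26 bp

SpeI sites (ACTAGT) start at positions 44, 88, 126, 152.
SpeI cuts after the first base of each site, so after positions 44, 88, 126, 152.
Circular molecule, 4 cuts → 4 fragments:
  45–88 → 44 bp
  89–126 → 38 bp
  127–152 → 26 bp
  153–161 then 1–44 → 9 + 44 = 53 bp
Sorted largest to smallest: 53, 44, 38, 26 bp.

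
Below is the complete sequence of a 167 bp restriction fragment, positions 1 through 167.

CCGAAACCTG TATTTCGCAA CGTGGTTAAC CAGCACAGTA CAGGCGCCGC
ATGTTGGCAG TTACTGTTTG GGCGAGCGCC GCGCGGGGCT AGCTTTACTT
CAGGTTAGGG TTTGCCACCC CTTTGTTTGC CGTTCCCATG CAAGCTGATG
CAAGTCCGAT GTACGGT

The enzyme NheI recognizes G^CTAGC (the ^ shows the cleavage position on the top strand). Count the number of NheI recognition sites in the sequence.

1

GCTAGC occurs starting at position 88.
NheI cuts at 1 site.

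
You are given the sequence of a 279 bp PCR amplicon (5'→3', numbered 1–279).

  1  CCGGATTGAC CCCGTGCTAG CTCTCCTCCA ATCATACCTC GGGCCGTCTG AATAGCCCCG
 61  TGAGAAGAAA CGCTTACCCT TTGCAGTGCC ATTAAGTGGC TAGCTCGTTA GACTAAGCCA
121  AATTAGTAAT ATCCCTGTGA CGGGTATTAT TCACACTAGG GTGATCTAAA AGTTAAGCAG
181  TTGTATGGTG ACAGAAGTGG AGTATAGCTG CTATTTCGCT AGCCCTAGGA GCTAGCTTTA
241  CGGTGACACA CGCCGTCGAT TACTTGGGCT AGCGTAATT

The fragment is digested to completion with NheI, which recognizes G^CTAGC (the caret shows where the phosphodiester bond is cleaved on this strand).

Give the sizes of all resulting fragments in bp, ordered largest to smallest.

119, 83, 37, 16, 13, 11 bp

NheI sites (GCTAGC) start at positions 16, 99, 218, 231, 268.
NheI cuts after the first base of each site, so after positions 16, 99, 218, 231, 268.
Linear molecule, 5 cuts → 6 fragments:
  1–16 → 16 bp
  17–99 → 83 bp
  100–218 → 119 bp
  219–231 → 13 bp
  232–268 → 37 bp
  269–279 → 11 bp
Sorted largest to smallest: 119, 83, 37, 16, 13, 11 bp.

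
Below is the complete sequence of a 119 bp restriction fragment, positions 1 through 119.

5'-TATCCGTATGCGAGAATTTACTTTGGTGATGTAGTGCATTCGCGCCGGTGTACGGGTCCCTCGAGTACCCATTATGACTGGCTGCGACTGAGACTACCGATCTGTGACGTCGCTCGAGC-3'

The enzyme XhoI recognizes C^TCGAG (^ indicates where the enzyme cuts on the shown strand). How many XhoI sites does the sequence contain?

CTCGAG occurs starting at positions 60, 113.
XhoI cuts at 2 sites.

2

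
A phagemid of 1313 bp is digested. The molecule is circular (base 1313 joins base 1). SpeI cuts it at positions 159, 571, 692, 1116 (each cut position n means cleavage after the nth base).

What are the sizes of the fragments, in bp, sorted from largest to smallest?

424, 412, 356, 121 bp

Circular molecule, 4 cuts → 4 fragments:
  571 − 159 = 412 bp
  692 − 571 = 121 bp
  1116 − 692 = 424 bp
  wrap: 1313 − 1116 + 159 = 356 bp
Sorted largest to smallest: 424, 412, 356, 121 bp.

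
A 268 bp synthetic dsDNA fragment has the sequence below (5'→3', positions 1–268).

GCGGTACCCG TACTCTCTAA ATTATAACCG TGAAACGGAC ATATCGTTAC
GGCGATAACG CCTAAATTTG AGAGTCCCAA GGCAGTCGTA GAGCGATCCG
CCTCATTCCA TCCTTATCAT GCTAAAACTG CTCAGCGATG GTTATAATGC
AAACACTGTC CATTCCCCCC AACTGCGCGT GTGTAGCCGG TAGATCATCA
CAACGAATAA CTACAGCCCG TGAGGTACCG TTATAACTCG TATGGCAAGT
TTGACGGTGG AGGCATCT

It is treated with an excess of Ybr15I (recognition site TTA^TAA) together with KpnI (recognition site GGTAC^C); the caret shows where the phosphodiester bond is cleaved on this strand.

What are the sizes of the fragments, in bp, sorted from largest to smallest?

Ybr15I sites (TTATAA) start at positions 22, 142, 231.
Ybr15I cuts after base 3 of each site, so after positions 24, 144, 233.
KpnI sites (GGTACC) start at positions 3, 224.
KpnI cuts after base 5 of each site (before the last base), so after positions 7, 228.
Combined cut positions: 7, 24, 144, 228, 233.
Linear molecule, 5 cuts → 6 fragments:
  1–7 → 7 bp
  8–24 → 17 bp
  25–144 → 120 bp
  145–228 → 84 bp
  229–233 → 5 bp
  234–268 → 35 bp
Sorted largest to smallest: 120, 84, 35, 17, 7, 5 bp.

120, 84, 35, 17, 7, 5 bp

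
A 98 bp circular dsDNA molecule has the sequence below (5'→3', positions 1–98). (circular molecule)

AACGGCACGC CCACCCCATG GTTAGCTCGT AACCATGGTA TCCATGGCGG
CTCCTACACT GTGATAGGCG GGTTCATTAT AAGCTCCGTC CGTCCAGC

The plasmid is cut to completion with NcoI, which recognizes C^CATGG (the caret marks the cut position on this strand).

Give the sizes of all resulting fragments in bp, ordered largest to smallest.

72, 17, 9 bp

NcoI sites (CCATGG) start at positions 16, 33, 42.
NcoI cuts after the first base of each site, so after positions 16, 33, 42.
Circular molecule, 3 cuts → 3 fragments:
  17–33 → 17 bp
  34–42 → 9 bp
  43–98 then 1–16 → 56 + 16 = 72 bp
Sorted largest to smallest: 72, 17, 9 bp.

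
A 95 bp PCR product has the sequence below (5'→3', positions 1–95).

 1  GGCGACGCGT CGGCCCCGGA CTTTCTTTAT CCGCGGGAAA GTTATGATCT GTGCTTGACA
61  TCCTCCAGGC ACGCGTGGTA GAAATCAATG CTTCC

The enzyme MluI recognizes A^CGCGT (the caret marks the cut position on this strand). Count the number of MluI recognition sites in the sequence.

2

ACGCGT occurs starting at positions 5, 71.
MluI cuts at 2 sites.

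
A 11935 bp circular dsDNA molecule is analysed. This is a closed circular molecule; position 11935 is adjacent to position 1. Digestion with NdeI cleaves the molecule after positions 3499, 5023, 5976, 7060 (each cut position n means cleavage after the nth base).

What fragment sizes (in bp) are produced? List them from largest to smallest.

8374, 1524, 1084, 953 bp

Circular molecule, 4 cuts → 4 fragments:
  5023 − 3499 = 1524 bp
  5976 − 5023 = 953 bp
  7060 − 5976 = 1084 bp
  wrap: 11935 − 7060 + 3499 = 8374 bp
Sorted largest to smallest: 8374, 1524, 1084, 953 bp.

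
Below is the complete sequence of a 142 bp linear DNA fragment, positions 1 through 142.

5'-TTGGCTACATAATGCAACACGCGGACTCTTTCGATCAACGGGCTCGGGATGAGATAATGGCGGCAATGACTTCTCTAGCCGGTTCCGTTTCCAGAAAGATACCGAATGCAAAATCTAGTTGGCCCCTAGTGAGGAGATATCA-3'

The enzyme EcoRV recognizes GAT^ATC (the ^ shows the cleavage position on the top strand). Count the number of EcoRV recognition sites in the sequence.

GATATC occurs starting at position 136.
EcoRV cuts at 1 site.

1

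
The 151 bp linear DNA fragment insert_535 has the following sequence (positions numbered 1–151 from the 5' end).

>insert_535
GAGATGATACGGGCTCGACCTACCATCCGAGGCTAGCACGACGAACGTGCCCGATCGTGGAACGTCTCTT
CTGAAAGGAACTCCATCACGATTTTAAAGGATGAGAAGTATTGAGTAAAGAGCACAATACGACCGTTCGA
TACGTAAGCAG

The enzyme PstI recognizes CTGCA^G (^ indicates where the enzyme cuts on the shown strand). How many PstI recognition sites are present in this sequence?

0

No occurrence of CTGCAG is present in the sequence.
PstI does not cut: 0 sites.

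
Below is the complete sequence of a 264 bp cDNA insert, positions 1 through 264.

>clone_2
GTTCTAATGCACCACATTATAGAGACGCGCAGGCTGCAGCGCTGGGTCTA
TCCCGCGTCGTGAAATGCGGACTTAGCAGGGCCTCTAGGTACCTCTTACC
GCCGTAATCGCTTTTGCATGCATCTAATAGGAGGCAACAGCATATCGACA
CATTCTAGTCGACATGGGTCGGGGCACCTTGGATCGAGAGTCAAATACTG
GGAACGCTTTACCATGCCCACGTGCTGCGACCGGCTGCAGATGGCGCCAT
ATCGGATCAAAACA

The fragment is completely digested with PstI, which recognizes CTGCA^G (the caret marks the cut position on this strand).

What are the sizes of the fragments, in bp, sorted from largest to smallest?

201, 38, 25 bp

PstI sites (CTGCAG) start at positions 34, 235.
PstI cuts after base 5 of each site (before the last base), so after positions 38, 239.
Linear molecule, 2 cuts → 3 fragments:
  1–38 → 38 bp
  39–239 → 201 bp
  240–264 → 25 bp
Sorted largest to smallest: 201, 38, 25 bp.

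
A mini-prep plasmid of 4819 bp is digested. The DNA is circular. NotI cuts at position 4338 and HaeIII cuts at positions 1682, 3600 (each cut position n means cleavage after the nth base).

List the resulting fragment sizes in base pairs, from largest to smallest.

2163, 1918, 738 bp

Combined cut positions (sorted): 1682, 3600, 4338.
Circular molecule, 3 cuts → 3 fragments:
  3600 − 1682 = 1918 bp
  4338 − 3600 = 738 bp
  wrap: 4819 − 4338 + 1682 = 2163 bp
Sorted largest to smallest: 2163, 1918, 738 bp.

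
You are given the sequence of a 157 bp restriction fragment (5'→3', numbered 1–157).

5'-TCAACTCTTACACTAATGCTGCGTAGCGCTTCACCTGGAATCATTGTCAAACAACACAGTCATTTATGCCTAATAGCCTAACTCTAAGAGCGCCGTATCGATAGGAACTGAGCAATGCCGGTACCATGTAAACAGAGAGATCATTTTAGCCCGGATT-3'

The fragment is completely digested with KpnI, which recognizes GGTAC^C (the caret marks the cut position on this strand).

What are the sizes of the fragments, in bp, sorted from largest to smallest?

124, 33 bp

The KpnI site (GGTACC) starts at position 120.
KpnI cuts after base 5 of each site (before the last base), so after position 124.
Linear molecule, 1 cut → 2 fragments:
  1–124 → 124 bp
  125–157 → 33 bp
Sorted largest to smallest: 124, 33 bp.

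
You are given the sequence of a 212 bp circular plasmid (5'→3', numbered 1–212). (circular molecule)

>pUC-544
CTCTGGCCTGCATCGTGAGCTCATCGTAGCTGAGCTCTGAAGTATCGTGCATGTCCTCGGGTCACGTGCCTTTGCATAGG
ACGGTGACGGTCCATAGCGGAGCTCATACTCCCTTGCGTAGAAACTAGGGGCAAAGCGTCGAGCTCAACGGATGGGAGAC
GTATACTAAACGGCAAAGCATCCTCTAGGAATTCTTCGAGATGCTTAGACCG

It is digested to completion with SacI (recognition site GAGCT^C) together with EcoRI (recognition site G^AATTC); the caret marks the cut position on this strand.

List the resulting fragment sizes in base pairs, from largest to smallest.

SacI sites (GAGCTC) start at positions 17, 32, 100, 141.
SacI cuts after base 5 of each site (before the last base), so after positions 21, 36, 104, 145.
The EcoRI site (GAATTC) starts at position 189.
EcoRI cuts after the first base of each site, so after position 189.
Combined cut positions: 21, 36, 104, 145, 189.
Circular molecule, 5 cuts → 5 fragments:
  22–36 → 15 bp
  37–104 → 68 bp
  105–145 → 41 bp
  146–189 → 44 bp
  190–212 then 1–21 → 23 + 21 = 44 bp
Sorted largest to smallest: 68, 44, 44, 41, 15 bp.

68, 44, 44, 41, 15 bp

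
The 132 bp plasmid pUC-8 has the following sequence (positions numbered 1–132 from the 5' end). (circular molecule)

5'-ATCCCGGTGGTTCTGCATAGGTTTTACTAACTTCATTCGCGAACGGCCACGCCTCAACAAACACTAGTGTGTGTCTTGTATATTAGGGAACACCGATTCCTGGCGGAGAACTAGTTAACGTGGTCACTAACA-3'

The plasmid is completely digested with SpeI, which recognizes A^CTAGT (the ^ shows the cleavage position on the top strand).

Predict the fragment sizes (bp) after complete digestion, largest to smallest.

85, 47 bp

SpeI sites (ACTAGT) start at positions 63, 110.
SpeI cuts after the first base of each site, so after positions 63, 110.
Circular molecule, 2 cuts → 2 fragments:
  64–110 → 47 bp
  111–132 then 1–63 → 22 + 63 = 85 bp
Sorted largest to smallest: 85, 47 bp.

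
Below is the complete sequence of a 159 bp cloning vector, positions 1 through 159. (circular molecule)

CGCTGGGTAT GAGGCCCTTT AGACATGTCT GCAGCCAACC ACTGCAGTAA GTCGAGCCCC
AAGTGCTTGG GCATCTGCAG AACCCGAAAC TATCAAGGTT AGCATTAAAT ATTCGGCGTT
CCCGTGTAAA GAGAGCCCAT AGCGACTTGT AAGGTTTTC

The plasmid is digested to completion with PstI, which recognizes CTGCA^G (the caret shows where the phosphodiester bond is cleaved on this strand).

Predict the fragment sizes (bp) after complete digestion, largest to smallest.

113, 33, 13 bp

PstI sites (CTGCAG) start at positions 29, 42, 75.
PstI cuts after base 5 of each site (before the last base), so after positions 33, 46, 79.
Circular molecule, 3 cuts → 3 fragments:
  34–46 → 13 bp
  47–79 → 33 bp
  80–159 then 1–33 → 80 + 33 = 113 bp
Sorted largest to smallest: 113, 33, 13 bp.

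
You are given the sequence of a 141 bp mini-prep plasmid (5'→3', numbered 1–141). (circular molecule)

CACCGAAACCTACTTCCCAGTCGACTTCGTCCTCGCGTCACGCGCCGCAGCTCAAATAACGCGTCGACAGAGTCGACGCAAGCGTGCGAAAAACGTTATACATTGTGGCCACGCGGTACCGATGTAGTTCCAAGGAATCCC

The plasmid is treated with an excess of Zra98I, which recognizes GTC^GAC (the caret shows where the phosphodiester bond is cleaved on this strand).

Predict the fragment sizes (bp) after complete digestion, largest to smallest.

Zra98I sites (GTCGAC) start at positions 20, 63, 72.
Zra98I cuts after base 3 of each site, so after positions 22, 65, 74.
Circular molecule, 3 cuts → 3 fragments:
  23–65 → 43 bp
  66–74 → 9 bp
  75–141 then 1–22 → 67 + 22 = 89 bp
Sorted largest to smallest: 89, 43, 9 bp.

89, 43, 9 bp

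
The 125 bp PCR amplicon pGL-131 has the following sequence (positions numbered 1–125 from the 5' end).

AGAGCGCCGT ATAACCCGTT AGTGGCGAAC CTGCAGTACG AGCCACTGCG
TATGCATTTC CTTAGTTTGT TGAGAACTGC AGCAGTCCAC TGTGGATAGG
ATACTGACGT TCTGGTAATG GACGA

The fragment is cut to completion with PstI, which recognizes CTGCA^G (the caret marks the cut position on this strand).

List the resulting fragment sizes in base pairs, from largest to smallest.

PstI sites (CTGCAG) start at positions 31, 77.
PstI cuts after base 5 of each site (before the last base), so after positions 35, 81.
Linear molecule, 2 cuts → 3 fragments:
  1–35 → 35 bp
  36–81 → 46 bp
  82–125 → 44 bp
Sorted largest to smallest: 46, 44, 35 bp.

46, 44, 35 bp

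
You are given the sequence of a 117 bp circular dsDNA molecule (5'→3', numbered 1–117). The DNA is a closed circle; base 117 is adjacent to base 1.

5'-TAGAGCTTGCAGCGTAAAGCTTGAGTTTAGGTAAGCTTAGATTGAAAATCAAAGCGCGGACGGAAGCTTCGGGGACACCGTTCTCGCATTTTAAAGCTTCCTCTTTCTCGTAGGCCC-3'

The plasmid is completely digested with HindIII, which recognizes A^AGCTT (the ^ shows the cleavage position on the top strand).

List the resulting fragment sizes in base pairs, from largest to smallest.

HindIII sites (AAGCTT) start at positions 17, 33, 64, 94.
HindIII cuts after the first base of each site, so after positions 17, 33, 64, 94.
Circular molecule, 4 cuts → 4 fragments:
  18–33 → 16 bp
  34–64 → 31 bp
  65–94 → 30 bp
  95–117 then 1–17 → 23 + 17 = 40 bp
Sorted largest to smallest: 40, 31, 30, 16 bp.

40, 31, 30, 16 bp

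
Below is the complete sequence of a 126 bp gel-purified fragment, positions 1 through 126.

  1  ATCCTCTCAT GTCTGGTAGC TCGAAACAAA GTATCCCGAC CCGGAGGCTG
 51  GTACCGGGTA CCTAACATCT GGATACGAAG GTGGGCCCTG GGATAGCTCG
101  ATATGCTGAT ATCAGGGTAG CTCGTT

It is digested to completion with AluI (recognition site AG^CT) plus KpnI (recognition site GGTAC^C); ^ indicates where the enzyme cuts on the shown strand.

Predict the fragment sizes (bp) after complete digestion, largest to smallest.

35, 35, 24, 19, 7, 6 bp

AluI sites (AGCT) start at positions 18, 95, 119.
AluI cuts after base 2 of each site, so after positions 19, 96, 120.
KpnI sites (GGTACC) start at positions 50, 57.
KpnI cuts after base 5 of each site (before the last base), so after positions 54, 61.
Combined cut positions: 19, 54, 61, 96, 120.
Linear molecule, 5 cuts → 6 fragments:
  1–19 → 19 bp
  20–54 → 35 bp
  55–61 → 7 bp
  62–96 → 35 bp
  97–120 → 24 bp
  121–126 → 6 bp
Sorted largest to smallest: 35, 35, 24, 19, 7, 6 bp.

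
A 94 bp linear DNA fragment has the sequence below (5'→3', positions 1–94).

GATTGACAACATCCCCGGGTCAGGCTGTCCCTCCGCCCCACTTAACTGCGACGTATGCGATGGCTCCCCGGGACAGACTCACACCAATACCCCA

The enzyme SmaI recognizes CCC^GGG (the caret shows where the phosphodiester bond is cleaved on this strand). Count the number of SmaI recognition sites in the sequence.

CCCGGG occurs starting at positions 14, 67.
SmaI cuts at 2 sites.

2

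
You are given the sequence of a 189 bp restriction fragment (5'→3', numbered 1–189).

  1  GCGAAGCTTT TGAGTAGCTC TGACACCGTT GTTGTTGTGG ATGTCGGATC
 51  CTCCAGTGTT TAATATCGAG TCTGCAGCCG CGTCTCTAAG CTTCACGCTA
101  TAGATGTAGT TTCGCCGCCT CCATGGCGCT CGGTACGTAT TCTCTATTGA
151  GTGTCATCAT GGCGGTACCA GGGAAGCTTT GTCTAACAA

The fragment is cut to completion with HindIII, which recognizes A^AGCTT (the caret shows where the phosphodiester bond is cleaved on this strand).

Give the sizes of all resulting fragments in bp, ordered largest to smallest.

HindIII sites (AAGCTT) start at positions 4, 88, 174.
HindIII cuts after the first base of each site, so after positions 4, 88, 174.
Linear molecule, 3 cuts → 4 fragments:
  1–4 → 4 bp
  5–88 → 84 bp
  89–174 → 86 bp
  175–189 → 15 bp
Sorted largest to smallest: 86, 84, 15, 4 bp.

86, 84, 15, 4 bp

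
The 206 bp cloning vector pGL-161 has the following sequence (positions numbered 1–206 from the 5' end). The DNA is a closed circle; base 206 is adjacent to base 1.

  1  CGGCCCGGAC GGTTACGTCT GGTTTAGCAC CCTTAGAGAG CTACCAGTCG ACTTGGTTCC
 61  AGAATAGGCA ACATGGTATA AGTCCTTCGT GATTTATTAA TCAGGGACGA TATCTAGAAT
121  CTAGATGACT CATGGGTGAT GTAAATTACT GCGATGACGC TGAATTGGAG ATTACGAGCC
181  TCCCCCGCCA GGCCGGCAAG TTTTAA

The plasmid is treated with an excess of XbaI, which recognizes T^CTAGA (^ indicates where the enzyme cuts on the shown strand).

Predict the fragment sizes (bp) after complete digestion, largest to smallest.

199, 7 bp

XbaI sites (TCTAGA) start at positions 113, 120.
XbaI cuts after the first base of each site, so after positions 113, 120.
Circular molecule, 2 cuts → 2 fragments:
  114–120 → 7 bp
  121–206 then 1–113 → 86 + 113 = 199 bp
Sorted largest to smallest: 199, 7 bp.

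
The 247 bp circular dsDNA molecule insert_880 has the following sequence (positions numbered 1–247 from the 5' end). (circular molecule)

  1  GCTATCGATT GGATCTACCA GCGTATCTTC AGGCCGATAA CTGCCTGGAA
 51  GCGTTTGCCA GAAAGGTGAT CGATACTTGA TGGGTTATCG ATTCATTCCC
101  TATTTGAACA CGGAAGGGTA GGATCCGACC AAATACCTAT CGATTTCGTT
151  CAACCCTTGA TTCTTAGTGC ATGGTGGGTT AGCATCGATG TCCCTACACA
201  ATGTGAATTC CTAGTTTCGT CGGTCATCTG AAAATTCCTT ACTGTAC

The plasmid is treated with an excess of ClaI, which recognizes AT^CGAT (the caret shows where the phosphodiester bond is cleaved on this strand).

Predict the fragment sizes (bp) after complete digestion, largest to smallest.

67, 65, 52, 45, 18 bp

ClaI sites (ATCGAT) start at positions 4, 69, 87, 139, 184.
ClaI cuts after base 2 of each site, so after positions 5, 70, 88, 140, 185.
Circular molecule, 5 cuts → 5 fragments:
  6–70 → 65 bp
  71–88 → 18 bp
  89–140 → 52 bp
  141–185 → 45 bp
  186–247 then 1–5 → 62 + 5 = 67 bp
Sorted largest to smallest: 67, 65, 52, 45, 18 bp.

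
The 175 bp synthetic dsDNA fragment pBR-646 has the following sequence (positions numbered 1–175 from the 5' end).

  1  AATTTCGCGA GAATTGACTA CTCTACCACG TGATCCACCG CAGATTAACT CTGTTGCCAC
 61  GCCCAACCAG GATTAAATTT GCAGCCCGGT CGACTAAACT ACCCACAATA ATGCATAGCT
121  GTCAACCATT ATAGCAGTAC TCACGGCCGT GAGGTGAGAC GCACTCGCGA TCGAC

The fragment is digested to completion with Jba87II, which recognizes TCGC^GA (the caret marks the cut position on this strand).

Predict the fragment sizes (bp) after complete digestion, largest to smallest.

Jba87II sites (TCGCGA) start at positions 5, 165.
Jba87II cuts after base 4 of each site, so after positions 8, 168.
Linear molecule, 2 cuts → 3 fragments:
  1–8 → 8 bp
  9–168 → 160 bp
  169–175 → 7 bp
Sorted largest to smallest: 160, 8, 7 bp.

160, 8, 7 bp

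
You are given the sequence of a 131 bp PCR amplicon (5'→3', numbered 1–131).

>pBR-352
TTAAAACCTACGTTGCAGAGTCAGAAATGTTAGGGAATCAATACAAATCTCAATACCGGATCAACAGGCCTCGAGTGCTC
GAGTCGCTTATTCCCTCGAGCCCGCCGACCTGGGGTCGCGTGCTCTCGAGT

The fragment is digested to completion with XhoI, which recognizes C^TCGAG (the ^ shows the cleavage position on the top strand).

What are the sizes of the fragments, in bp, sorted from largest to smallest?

XhoI sites (CTCGAG) start at positions 70, 78, 95, 125.
XhoI cuts after the first base of each site, so after positions 70, 78, 95, 125.
Linear molecule, 4 cuts → 5 fragments:
  1–70 → 70 bp
  71–78 → 8 bp
  79–95 → 17 bp
  96–125 → 30 bp
  126–131 → 6 bp
Sorted largest to smallest: 70, 30, 17, 8, 6 bp.

70, 30, 17, 8, 6 bp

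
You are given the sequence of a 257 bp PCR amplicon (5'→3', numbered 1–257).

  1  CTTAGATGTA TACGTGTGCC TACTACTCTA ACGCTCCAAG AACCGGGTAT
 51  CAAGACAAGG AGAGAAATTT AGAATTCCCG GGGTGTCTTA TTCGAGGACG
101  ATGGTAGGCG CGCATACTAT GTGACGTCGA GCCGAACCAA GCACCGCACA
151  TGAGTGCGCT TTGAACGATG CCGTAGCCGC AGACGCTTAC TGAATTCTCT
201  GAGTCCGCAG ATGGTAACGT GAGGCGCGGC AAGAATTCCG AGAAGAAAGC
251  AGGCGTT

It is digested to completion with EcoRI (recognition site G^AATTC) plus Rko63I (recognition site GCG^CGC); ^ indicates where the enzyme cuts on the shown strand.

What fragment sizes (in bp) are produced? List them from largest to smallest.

82, 72, 41, 38, 24 bp

EcoRI sites (GAATTC) start at positions 72, 192, 233.
EcoRI cuts after the first base of each site, so after positions 72, 192, 233.
The Rko63I site (GCGCGC) starts at position 108.
Rko63I cuts after base 3 of each site, so after position 110.
Combined cut positions: 72, 110, 192, 233.
Linear molecule, 4 cuts → 5 fragments:
  1–72 → 72 bp
  73–110 → 38 bp
  111–192 → 82 bp
  193–233 → 41 bp
  234–257 → 24 bp
Sorted largest to smallest: 82, 72, 41, 38, 24 bp.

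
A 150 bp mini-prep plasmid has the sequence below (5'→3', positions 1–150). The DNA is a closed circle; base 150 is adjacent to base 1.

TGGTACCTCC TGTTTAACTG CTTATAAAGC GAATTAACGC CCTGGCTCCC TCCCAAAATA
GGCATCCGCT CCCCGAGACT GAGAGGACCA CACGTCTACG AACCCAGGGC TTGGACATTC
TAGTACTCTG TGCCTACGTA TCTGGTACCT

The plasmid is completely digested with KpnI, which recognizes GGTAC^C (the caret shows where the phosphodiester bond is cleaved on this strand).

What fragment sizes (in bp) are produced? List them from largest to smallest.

142, 8 bp

KpnI sites (GGTACC) start at positions 2, 144.
KpnI cuts after base 5 of each site (before the last base), so after positions 6, 148.
Circular molecule, 2 cuts → 2 fragments:
  7–148 → 142 bp
  149–150 then 1–6 → 2 + 6 = 8 bp
Sorted largest to smallest: 142, 8 bp.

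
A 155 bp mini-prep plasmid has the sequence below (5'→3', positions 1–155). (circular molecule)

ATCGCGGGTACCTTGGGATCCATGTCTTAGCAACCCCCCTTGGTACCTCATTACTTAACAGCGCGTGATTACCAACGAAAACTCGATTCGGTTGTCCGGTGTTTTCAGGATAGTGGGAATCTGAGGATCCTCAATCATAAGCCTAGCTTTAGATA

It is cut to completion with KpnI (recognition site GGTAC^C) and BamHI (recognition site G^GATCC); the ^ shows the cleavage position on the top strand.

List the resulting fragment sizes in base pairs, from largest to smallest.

79, 41, 30, 5 bp

KpnI sites (GGTACC) start at positions 7, 42.
KpnI cuts after base 5 of each site (before the last base), so after positions 11, 46.
BamHI sites (GGATCC) start at positions 16, 125.
BamHI cuts after the first base of each site, so after positions 16, 125.
Combined cut positions: 11, 16, 46, 125.
Circular molecule, 4 cuts → 4 fragments:
  12–16 → 5 bp
  17–46 → 30 bp
  47–125 → 79 bp
  126–155 then 1–11 → 30 + 11 = 41 bp
Sorted largest to smallest: 79, 41, 30, 5 bp.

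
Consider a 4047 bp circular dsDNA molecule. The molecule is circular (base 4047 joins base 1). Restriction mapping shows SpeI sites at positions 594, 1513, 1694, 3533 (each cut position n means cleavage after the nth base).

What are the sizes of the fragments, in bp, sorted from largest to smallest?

Circular molecule, 4 cuts → 4 fragments:
  1513 − 594 = 919 bp
  1694 − 1513 = 181 bp
  3533 − 1694 = 1839 bp
  wrap: 4047 − 3533 + 594 = 1108 bp
Sorted largest to smallest: 1839, 1108, 919, 181 bp.

1839, 1108, 919, 181 bp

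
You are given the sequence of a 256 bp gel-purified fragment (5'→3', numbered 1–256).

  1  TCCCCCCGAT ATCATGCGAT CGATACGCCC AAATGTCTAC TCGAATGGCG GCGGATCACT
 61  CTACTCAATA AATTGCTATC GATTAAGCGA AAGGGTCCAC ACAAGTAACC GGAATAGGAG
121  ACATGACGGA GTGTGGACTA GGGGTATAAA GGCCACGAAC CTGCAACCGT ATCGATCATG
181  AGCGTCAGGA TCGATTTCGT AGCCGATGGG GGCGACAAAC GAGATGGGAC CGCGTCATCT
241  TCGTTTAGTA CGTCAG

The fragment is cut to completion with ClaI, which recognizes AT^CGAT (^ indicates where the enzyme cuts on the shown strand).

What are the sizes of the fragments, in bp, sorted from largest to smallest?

ClaI sites (ATCGAT) start at positions 19, 78, 171, 190.
ClaI cuts after base 2 of each site, so after positions 20, 79, 172, 191.
Linear molecule, 4 cuts → 5 fragments:
  1–20 → 20 bp
  21–79 → 59 bp
  80–172 → 93 bp
  173–191 → 19 bp
  192–256 → 65 bp
Sorted largest to smallest: 93, 65, 59, 20, 19 bp.

93, 65, 59, 20, 19 bp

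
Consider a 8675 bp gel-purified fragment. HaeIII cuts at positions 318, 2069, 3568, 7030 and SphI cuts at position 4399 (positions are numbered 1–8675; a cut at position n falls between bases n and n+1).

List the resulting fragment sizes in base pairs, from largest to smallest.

2631, 1751, 1645, 1499, 831, 318 bp

Combined cut positions (sorted): 318, 2069, 3568, 4399, 7030.
Linear molecule, 5 cuts → 6 fragments:
  318 − 0 = 318 bp
  2069 − 318 = 1751 bp
  3568 − 2069 = 1499 bp
  4399 − 3568 = 831 bp
  7030 − 4399 = 2631 bp
  8675 − 7030 = 1645 bp
Sorted largest to smallest: 2631, 1751, 1645, 1499, 831, 318 bp.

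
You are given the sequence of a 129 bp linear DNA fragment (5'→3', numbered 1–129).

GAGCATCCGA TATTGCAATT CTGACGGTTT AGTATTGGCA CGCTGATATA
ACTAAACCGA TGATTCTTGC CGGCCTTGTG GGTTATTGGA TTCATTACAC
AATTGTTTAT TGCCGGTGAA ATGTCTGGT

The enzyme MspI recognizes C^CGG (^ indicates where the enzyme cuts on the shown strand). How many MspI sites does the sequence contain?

CCGG occurs starting at positions 70, 113.
MspI cuts at 2 sites.

2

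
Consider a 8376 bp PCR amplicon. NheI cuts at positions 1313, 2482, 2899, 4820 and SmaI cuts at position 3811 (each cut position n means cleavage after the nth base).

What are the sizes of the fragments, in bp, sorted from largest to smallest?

Combined cut positions (sorted): 1313, 2482, 2899, 3811, 4820.
Linear molecule, 5 cuts → 6 fragments:
  1313 − 0 = 1313 bp
  2482 − 1313 = 1169 bp
  2899 − 2482 = 417 bp
  3811 − 2899 = 912 bp
  4820 − 3811 = 1009 bp
  8376 − 4820 = 3556 bp
Sorted largest to smallest: 3556, 1313, 1169, 1009, 912, 417 bp.

3556, 1313, 1169, 1009, 912, 417 bp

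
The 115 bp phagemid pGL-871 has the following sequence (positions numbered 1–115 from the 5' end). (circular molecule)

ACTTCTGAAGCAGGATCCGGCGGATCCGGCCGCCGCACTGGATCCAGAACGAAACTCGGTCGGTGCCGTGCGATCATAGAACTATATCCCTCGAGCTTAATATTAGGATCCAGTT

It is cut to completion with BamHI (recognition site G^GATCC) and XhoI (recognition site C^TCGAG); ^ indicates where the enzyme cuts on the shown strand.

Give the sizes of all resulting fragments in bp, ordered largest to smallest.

BamHI sites (GGATCC) start at positions 13, 22, 40, 106.
BamHI cuts after the first base of each site, so after positions 13, 22, 40, 106.
The XhoI site (CTCGAG) starts at position 90.
XhoI cuts after the first base of each site, so after position 90.
Combined cut positions: 13, 22, 40, 90, 106.
Circular molecule, 5 cuts → 5 fragments:
  14–22 → 9 bp
  23–40 → 18 bp
  41–90 → 50 bp
  91–106 → 16 bp
  107–115 then 1–13 → 9 + 13 = 22 bp
Sorted largest to smallest: 50, 22, 18, 16, 9 bp.

50, 22, 18, 16, 9 bp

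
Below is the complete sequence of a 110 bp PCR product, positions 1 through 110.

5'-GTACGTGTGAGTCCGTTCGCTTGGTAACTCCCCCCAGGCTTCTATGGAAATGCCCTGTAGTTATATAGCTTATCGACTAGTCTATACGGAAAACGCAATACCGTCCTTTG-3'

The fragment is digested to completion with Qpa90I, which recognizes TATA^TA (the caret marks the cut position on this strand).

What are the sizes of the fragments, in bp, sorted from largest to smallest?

65, 45 bp

The Qpa90I site (TATATA) starts at position 62.
Qpa90I cuts after base 4 of each site, so after position 65.
Linear molecule, 1 cut → 2 fragments:
  1–65 → 65 bp
  66–110 → 45 bp
Sorted largest to smallest: 65, 45 bp.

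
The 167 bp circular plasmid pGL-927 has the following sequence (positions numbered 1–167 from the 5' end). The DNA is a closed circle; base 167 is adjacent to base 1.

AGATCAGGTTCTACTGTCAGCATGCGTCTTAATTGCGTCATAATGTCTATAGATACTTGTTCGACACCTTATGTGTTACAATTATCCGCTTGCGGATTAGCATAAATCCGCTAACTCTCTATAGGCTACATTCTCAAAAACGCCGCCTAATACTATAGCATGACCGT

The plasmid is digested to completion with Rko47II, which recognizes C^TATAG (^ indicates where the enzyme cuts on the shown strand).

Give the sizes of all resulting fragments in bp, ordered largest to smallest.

72, 61, 34 bp

Rko47II sites (CTATAG) start at positions 47, 119, 153.
Rko47II cuts after the first base of each site, so after positions 47, 119, 153.
Circular molecule, 3 cuts → 3 fragments:
  48–119 → 72 bp
  120–153 → 34 bp
  154–167 then 1–47 → 14 + 47 = 61 bp
Sorted largest to smallest: 72, 61, 34 bp.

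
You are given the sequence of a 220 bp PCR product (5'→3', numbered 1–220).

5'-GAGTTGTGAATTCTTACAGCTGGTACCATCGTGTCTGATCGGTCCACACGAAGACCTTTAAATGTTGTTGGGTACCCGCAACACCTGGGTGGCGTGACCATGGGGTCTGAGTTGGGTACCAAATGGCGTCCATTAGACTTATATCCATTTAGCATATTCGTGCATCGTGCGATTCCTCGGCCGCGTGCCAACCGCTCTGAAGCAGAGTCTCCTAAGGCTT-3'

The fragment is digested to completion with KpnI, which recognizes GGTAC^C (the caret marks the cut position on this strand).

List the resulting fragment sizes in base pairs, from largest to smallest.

101, 49, 44, 26 bp

KpnI sites (GGTACC) start at positions 22, 71, 115.
KpnI cuts after base 5 of each site (before the last base), so after positions 26, 75, 119.
Linear molecule, 3 cuts → 4 fragments:
  1–26 → 26 bp
  27–75 → 49 bp
  76–119 → 44 bp
  120–220 → 101 bp
Sorted largest to smallest: 101, 49, 44, 26 bp.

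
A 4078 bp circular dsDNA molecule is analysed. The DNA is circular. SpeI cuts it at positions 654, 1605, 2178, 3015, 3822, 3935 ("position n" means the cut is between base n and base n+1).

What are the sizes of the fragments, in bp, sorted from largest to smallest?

Circular molecule, 6 cuts → 6 fragments:
  1605 − 654 = 951 bp
  2178 − 1605 = 573 bp
  3015 − 2178 = 837 bp
  3822 − 3015 = 807 bp
  3935 − 3822 = 113 bp
  wrap: 4078 − 3935 + 654 = 797 bp
Sorted largest to smallest: 951, 837, 807, 797, 573, 113 bp.

951, 837, 807, 797, 573, 113 bp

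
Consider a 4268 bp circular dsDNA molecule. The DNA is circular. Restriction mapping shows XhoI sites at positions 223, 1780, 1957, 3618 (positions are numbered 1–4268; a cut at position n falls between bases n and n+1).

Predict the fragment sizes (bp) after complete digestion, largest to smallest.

1661, 1557, 873, 177 bp

Circular molecule, 4 cuts → 4 fragments:
  1780 − 223 = 1557 bp
  1957 − 1780 = 177 bp
  3618 − 1957 = 1661 bp
  wrap: 4268 − 3618 + 223 = 873 bp
Sorted largest to smallest: 1661, 1557, 873, 177 bp.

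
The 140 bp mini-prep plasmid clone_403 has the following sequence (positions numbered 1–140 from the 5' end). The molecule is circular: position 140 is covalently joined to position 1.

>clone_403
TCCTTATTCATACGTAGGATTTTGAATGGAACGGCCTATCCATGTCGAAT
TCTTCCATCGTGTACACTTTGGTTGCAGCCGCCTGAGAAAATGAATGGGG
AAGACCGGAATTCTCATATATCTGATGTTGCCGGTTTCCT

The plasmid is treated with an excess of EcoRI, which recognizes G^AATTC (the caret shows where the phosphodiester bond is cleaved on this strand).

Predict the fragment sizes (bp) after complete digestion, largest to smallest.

EcoRI sites (GAATTC) start at positions 47, 108.
EcoRI cuts after the first base of each site, so after positions 47, 108.
Circular molecule, 2 cuts → 2 fragments:
  48–108 → 61 bp
  109–140 then 1–47 → 32 + 47 = 79 bp
Sorted largest to smallest: 79, 61 bp.

79, 61 bp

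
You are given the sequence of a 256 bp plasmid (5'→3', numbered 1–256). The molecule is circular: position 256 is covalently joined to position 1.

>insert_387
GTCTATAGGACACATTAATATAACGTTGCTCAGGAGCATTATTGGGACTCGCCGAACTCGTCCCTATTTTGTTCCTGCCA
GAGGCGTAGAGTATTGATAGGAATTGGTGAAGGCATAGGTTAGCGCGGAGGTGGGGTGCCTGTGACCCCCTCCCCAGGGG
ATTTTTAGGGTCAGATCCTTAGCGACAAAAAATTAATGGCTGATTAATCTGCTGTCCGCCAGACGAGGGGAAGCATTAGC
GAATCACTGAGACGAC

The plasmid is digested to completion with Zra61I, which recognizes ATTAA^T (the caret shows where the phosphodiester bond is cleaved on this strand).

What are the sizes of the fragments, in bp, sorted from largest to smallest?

Zra61I sites (ATTAAT) start at positions 14, 192, 203.
Zra61I cuts after base 5 of each site (before the last base), so after positions 18, 196, 207.
Circular molecule, 3 cuts → 3 fragments:
  19–196 → 178 bp
  197–207 → 11 bp
  208–256 then 1–18 → 49 + 18 = 67 bp
Sorted largest to smallest: 178, 67, 11 bp.

178, 67, 11 bp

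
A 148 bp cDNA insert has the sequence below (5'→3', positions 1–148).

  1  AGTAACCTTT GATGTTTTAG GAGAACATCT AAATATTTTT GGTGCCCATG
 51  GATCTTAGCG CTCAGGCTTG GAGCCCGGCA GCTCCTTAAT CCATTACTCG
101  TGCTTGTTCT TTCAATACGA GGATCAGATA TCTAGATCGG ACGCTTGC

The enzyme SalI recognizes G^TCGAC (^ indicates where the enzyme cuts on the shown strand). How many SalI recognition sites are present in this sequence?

No occurrence of GTCGAC is present in the sequence.
SalI does not cut: 0 sites.

0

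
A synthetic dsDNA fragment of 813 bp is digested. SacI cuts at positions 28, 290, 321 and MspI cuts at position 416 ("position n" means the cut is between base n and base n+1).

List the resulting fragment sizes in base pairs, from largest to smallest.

397, 262, 95, 31, 28 bp

Combined cut positions (sorted): 28, 290, 321, 416.
Linear molecule, 4 cuts → 5 fragments:
  28 − 0 = 28 bp
  290 − 28 = 262 bp
  321 − 290 = 31 bp
  416 − 321 = 95 bp
  813 − 416 = 397 bp
Sorted largest to smallest: 397, 262, 95, 31, 28 bp.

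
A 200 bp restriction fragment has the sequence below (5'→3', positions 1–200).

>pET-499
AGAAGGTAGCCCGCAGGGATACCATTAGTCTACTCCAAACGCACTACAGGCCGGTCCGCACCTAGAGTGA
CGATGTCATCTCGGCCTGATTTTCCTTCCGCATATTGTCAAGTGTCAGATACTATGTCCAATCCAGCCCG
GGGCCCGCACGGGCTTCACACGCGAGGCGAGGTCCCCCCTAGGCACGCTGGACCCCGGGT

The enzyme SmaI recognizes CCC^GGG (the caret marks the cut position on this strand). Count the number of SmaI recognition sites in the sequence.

2

CCCGGG occurs starting at positions 137, 194.
SmaI cuts at 2 sites.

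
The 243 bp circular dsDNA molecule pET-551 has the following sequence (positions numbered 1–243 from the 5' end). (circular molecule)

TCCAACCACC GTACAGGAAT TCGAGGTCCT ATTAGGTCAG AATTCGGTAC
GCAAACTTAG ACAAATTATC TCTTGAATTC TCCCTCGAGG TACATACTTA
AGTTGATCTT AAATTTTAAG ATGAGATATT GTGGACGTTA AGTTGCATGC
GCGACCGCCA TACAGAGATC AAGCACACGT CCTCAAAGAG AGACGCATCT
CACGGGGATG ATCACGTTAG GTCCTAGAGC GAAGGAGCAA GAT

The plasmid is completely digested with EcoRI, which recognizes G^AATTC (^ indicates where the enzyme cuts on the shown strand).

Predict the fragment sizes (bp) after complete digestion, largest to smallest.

185, 35, 23 bp

EcoRI sites (GAATTC) start at positions 17, 40, 75.
EcoRI cuts after the first base of each site, so after positions 17, 40, 75.
Circular molecule, 3 cuts → 3 fragments:
  18–40 → 23 bp
  41–75 → 35 bp
  76–243 then 1–17 → 168 + 17 = 185 bp
Sorted largest to smallest: 185, 35, 23 bp.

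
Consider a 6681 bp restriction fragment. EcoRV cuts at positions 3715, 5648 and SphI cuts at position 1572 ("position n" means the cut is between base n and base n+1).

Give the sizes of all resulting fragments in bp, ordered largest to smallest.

2143, 1933, 1572, 1033 bp

Combined cut positions (sorted): 1572, 3715, 5648.
Linear molecule, 3 cuts → 4 fragments:
  1572 − 0 = 1572 bp
  3715 − 1572 = 2143 bp
  5648 − 3715 = 1933 bp
  6681 − 5648 = 1033 bp
Sorted largest to smallest: 2143, 1933, 1572, 1033 bp.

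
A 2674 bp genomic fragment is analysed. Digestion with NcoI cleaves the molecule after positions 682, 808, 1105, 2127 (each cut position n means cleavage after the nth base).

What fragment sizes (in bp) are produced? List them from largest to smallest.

Linear molecule, 4 cuts → 5 fragments:
  682 − 0 = 682 bp
  808 − 682 = 126 bp
  1105 − 808 = 297 bp
  2127 − 1105 = 1022 bp
  2674 − 2127 = 547 bp
Sorted largest to smallest: 1022, 682, 547, 297, 126 bp.

1022, 682, 547, 297, 126 bp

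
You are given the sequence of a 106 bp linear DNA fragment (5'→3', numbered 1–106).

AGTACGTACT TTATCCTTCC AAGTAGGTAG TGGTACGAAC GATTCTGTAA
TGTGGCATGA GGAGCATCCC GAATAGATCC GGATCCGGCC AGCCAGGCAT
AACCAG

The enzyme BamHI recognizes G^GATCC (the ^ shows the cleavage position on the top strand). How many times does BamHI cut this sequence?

GGATCC occurs starting at position 81.
BamHI cuts at 1 site.

1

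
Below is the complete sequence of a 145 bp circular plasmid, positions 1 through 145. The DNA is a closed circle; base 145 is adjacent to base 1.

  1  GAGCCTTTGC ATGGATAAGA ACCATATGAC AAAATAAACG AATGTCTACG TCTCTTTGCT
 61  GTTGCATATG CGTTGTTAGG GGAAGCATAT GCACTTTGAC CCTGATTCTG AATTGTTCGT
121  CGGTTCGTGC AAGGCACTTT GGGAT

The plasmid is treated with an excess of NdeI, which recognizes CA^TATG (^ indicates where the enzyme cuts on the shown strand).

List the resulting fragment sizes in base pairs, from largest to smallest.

82, 42, 21 bp

NdeI sites (CATATG) start at positions 23, 65, 86.
NdeI cuts after base 2 of each site, so after positions 24, 66, 87.
Circular molecule, 3 cuts → 3 fragments:
  25–66 → 42 bp
  67–87 → 21 bp
  88–145 then 1–24 → 58 + 24 = 82 bp
Sorted largest to smallest: 82, 42, 21 bp.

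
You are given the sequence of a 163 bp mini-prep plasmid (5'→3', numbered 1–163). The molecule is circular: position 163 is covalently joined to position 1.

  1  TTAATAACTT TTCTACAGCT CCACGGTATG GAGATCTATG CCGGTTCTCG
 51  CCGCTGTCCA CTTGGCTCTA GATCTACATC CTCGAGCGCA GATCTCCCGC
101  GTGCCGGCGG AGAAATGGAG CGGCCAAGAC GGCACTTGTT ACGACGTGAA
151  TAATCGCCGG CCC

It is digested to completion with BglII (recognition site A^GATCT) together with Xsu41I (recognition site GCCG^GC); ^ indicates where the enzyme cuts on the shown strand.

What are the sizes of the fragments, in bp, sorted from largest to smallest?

BglII sites (AGATCT) start at positions 32, 70, 90.
BglII cuts after the first base of each site, so after positions 32, 70, 90.
Xsu41I sites (GCCGGC) start at positions 103, 156.
Xsu41I cuts after base 4 of each site, so after positions 106, 159.
Combined cut positions: 32, 70, 90, 106, 159.
Circular molecule, 5 cuts → 5 fragments:
  33–70 → 38 bp
  71–90 → 20 bp
  91–106 → 16 bp
  107–159 → 53 bp
  160–163 then 1–32 → 4 + 32 = 36 bp
Sorted largest to smallest: 53, 38, 36, 20, 16 bp.

53, 38, 36, 20, 16 bp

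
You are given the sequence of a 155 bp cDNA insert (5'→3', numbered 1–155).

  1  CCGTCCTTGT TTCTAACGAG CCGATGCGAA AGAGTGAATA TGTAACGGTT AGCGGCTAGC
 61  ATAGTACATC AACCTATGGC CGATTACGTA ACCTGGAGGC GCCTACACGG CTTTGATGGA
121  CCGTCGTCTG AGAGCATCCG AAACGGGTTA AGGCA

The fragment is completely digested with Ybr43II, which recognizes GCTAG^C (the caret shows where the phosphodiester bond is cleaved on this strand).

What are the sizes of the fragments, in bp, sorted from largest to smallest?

The Ybr43II site (GCTAGC) starts at position 55.
Ybr43II cuts after base 5 of each site (before the last base), so after position 59.
Linear molecule, 1 cut → 2 fragments:
  1–59 → 59 bp
  60–155 → 96 bp
Sorted largest to smallest: 96, 59 bp.

96, 59 bp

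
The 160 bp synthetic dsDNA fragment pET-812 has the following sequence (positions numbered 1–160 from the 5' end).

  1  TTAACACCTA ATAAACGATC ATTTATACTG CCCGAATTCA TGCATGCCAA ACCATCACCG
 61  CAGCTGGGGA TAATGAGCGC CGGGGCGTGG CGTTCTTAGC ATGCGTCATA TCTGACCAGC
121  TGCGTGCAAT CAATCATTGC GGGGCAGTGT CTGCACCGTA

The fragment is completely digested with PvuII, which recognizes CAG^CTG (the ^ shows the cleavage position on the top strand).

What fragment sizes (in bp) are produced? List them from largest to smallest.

63, 56, 41 bp

PvuII sites (CAGCTG) start at positions 61, 117.
PvuII cuts after base 3 of each site, so after positions 63, 119.
Linear molecule, 2 cuts → 3 fragments:
  1–63 → 63 bp
  64–119 → 56 bp
  120–160 → 41 bp
Sorted largest to smallest: 63, 56, 41 bp.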